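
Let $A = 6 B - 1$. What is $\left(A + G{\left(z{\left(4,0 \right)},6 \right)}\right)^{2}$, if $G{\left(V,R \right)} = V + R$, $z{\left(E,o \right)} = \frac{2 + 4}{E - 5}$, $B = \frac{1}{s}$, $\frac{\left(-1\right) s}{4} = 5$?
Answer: $\frac{169}{100} \approx 1.69$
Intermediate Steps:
$s = -20$ ($s = \left(-4\right) 5 = -20$)
$B = - \frac{1}{20}$ ($B = \frac{1}{-20} = - \frac{1}{20} \approx -0.05$)
$z{\left(E,o \right)} = \frac{6}{-5 + E}$
$G{\left(V,R \right)} = R + V$
$A = - \frac{13}{10}$ ($A = 6 \left(- \frac{1}{20}\right) - 1 = - \frac{3}{10} - 1 = - \frac{13}{10} \approx -1.3$)
$\left(A + G{\left(z{\left(4,0 \right)},6 \right)}\right)^{2} = \left(- \frac{13}{10} + \left(6 + \frac{6}{-5 + 4}\right)\right)^{2} = \left(- \frac{13}{10} + \left(6 + \frac{6}{-1}\right)\right)^{2} = \left(- \frac{13}{10} + \left(6 + 6 \left(-1\right)\right)\right)^{2} = \left(- \frac{13}{10} + \left(6 - 6\right)\right)^{2} = \left(- \frac{13}{10} + 0\right)^{2} = \left(- \frac{13}{10}\right)^{2} = \frac{169}{100}$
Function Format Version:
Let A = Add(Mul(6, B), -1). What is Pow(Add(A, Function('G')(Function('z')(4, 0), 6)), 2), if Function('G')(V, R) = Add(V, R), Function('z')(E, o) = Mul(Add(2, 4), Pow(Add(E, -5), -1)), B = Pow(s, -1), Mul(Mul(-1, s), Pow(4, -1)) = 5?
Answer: Rational(169, 100) ≈ 1.6900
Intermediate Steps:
s = -20 (s = Mul(-4, 5) = -20)
B = Rational(-1, 20) (B = Pow(-20, -1) = Rational(-1, 20) ≈ -0.050000)
Function('z')(E, o) = Mul(6, Pow(Add(-5, E), -1))
Function('G')(V, R) = Add(R, V)
A = Rational(-13, 10) (A = Add(Mul(6, Rational(-1, 20)), -1) = Add(Rational(-3, 10), -1) = Rational(-13, 10) ≈ -1.3000)
Pow(Add(A, Function('G')(Function('z')(4, 0), 6)), 2) = Pow(Add(Rational(-13, 10), Add(6, Mul(6, Pow(Add(-5, 4), -1)))), 2) = Pow(Add(Rational(-13, 10), Add(6, Mul(6, Pow(-1, -1)))), 2) = Pow(Add(Rational(-13, 10), Add(6, Mul(6, -1))), 2) = Pow(Add(Rational(-13, 10), Add(6, -6)), 2) = Pow(Add(Rational(-13, 10), 0), 2) = Pow(Rational(-13, 10), 2) = Rational(169, 100)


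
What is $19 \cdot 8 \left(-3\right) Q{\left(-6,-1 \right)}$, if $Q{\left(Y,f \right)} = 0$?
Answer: $0$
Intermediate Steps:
$19 \cdot 8 \left(-3\right) Q{\left(-6,-1 \right)} = 19 \cdot 8 \left(-3\right) 0 = 19 \left(-24\right) 0 = \left(-456\right) 0 = 0$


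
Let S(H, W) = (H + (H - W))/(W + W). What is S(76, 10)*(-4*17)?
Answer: -2414/5 ≈ -482.80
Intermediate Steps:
S(H, W) = (-W + 2*H)/(2*W) (S(H, W) = (-W + 2*H)/((2*W)) = (-W + 2*H)*(1/(2*W)) = (-W + 2*H)/(2*W))
S(76, 10)*(-4*17) = ((76 - ½*10)/10)*(-4*17) = ((76 - 5)/10)*(-68) = ((⅒)*71)*(-68) = (71/10)*(-68) = -2414/5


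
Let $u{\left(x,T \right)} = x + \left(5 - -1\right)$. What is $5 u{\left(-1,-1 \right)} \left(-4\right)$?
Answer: $-100$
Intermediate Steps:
$u{\left(x,T \right)} = 6 + x$ ($u{\left(x,T \right)} = x + \left(5 + 1\right) = x + 6 = 6 + x$)
$5 u{\left(-1,-1 \right)} \left(-4\right) = 5 \left(6 - 1\right) \left(-4\right) = 5 \cdot 5 \left(-4\right) = 25 \left(-4\right) = -100$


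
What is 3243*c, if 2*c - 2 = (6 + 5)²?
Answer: 398889/2 ≈ 1.9944e+5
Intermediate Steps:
c = 123/2 (c = 1 + (6 + 5)²/2 = 1 + (½)*11² = 1 + (½)*121 = 1 + 121/2 = 123/2 ≈ 61.500)
3243*c = 3243*(123/2) = 398889/2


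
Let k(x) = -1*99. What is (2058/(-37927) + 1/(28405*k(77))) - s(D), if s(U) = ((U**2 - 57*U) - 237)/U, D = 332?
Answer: -422355842560573/1539532025460 ≈ -274.34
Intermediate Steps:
k(x) = -99
s(U) = (-237 + U**2 - 57*U)/U
(2058/(-37927) + 1/(28405*k(77))) - s(D) = (2058/(-37927) + 1/(28405*(-99))) - (-57 + 332 - 237/332) = (2058*(-1/37927) + (1/28405)*(-1/99)) - (-57 + 332 - 237*1/332) = (-2058/37927 - 1/2812095) - (-57 + 332 - 237/332) = -251623019/4637144655 - 1*91063/332 = -251623019/4637144655 - 91063/332 = -422355842560573/1539532025460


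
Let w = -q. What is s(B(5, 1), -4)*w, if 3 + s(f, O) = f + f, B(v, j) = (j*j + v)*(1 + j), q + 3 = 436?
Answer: -9093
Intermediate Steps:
q = 433 (q = -3 + 436 = 433)
B(v, j) = (1 + j)*(v + j²) (B(v, j) = (j² + v)*(1 + j) = (v + j²)*(1 + j) = (1 + j)*(v + j²))
w = -433 (w = -1*433 = -433)
s(f, O) = -3 + 2*f (s(f, O) = -3 + (f + f) = -3 + 2*f)
s(B(5, 1), -4)*w = (-3 + 2*(5 + 1² + 1³ + 1*5))*(-433) = (-3 + 2*(5 + 1 + 1 + 5))*(-433) = (-3 + 2*12)*(-433) = (-3 + 24)*(-433) = 21*(-433) = -9093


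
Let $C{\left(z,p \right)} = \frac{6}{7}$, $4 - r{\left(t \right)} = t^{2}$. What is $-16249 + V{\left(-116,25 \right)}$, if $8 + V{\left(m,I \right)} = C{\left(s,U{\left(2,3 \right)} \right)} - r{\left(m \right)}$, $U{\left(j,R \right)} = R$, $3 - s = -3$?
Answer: $- \frac{19629}{7} \approx -2804.1$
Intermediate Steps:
$s = 6$ ($s = 3 - -3 = 3 + 3 = 6$)
$r{\left(t \right)} = 4 - t^{2}$
$C{\left(z,p \right)} = \frac{6}{7}$ ($C{\left(z,p \right)} = 6 \cdot \frac{1}{7} = \frac{6}{7}$)
$V{\left(m,I \right)} = - \frac{78}{7} + m^{2}$ ($V{\left(m,I \right)} = -8 - \left(\frac{22}{7} - m^{2}\right) = -8 + \left(\frac{6}{7} + \left(-4 + m^{2}\right)\right) = -8 + \left(- \frac{22}{7} + m^{2}\right) = - \frac{78}{7} + m^{2}$)
$-16249 + V{\left(-116,25 \right)} = -16249 - \left(\frac{78}{7} - \left(-116\right)^{2}\right) = -16249 + \left(- \frac{78}{7} + 13456\right) = -16249 + \frac{94114}{7} = - \frac{19629}{7}$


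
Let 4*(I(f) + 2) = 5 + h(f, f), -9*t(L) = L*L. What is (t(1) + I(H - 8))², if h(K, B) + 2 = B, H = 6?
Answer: 4489/1296 ≈ 3.4637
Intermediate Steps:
h(K, B) = -2 + B
t(L) = -L²/9 (t(L) = -L*L/9 = -L²/9)
I(f) = -5/4 + f/4 (I(f) = -2 + (5 + (-2 + f))/4 = -2 + (3 + f)/4 = -2 + (¾ + f/4) = -5/4 + f/4)
(t(1) + I(H - 8))² = (-⅑*1² + (-5/4 + (6 - 8)/4))² = (-⅑*1 + (-5/4 + (¼)*(-2)))² = (-⅑ + (-5/4 - ½))² = (-⅑ - 7/4)² = (-67/36)² = 4489/1296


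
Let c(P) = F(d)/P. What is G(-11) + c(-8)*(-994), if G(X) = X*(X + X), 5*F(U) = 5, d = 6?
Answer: 1465/4 ≈ 366.25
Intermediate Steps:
F(U) = 1 (F(U) = (⅕)*5 = 1)
G(X) = 2*X² (G(X) = X*(2*X) = 2*X²)
c(P) = 1/P
G(-11) + c(-8)*(-994) = 2*(-11)² - 994/(-8) = 2*121 - ⅛*(-994) = 242 + 497/4 = 1465/4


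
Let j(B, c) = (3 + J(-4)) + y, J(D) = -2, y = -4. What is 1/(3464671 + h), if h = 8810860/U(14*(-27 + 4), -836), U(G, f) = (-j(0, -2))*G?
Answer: 483/1669030663 ≈ 2.8939e-7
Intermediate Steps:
j(B, c) = -3 (j(B, c) = (3 - 2) - 4 = 1 - 4 = -3)
U(G, f) = 3*G (U(G, f) = (-1*(-3))*G = 3*G)
h = -4405430/483 (h = 8810860/((3*(14*(-27 + 4)))) = 8810860/((3*(14*(-23)))) = 8810860/((3*(-322))) = 8810860/(-966) = 8810860*(-1/966) = -4405430/483 ≈ -9121.0)
1/(3464671 + h) = 1/(3464671 - 4405430/483) = 1/(1669030663/483) = 483/1669030663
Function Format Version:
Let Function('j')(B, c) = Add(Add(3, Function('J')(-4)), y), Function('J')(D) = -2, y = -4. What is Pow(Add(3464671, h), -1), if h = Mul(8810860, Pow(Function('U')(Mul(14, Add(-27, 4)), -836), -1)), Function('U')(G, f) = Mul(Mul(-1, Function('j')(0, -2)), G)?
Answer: Rational(483, 1669030663) ≈ 2.8939e-7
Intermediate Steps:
Function('j')(B, c) = -3 (Function('j')(B, c) = Add(Add(3, -2), -4) = Add(1, -4) = -3)
Function('U')(G, f) = Mul(3, G) (Function('U')(G, f) = Mul(Mul(-1, -3), G) = Mul(3, G))
h = Rational(-4405430, 483) (h = Mul(8810860, Pow(Mul(3, Mul(14, Add(-27, 4))), -1)) = Mul(8810860, Pow(Mul(3, Mul(14, -23)), -1)) = Mul(8810860, Pow(Mul(3, -322), -1)) = Mul(8810860, Pow(-966, -1)) = Mul(8810860, Rational(-1, 966)) = Rational(-4405430, 483) ≈ -9121.0)
Pow(Add(3464671, h), -1) = Pow(Add(3464671, Rational(-4405430, 483)), -1) = Pow(Rational(1669030663, 483), -1) = Rational(483, 1669030663)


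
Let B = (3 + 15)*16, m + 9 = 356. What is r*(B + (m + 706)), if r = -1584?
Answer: -2124144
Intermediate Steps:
m = 347 (m = -9 + 356 = 347)
B = 288 (B = 18*16 = 288)
r*(B + (m + 706)) = -1584*(288 + (347 + 706)) = -1584*(288 + 1053) = -1584*1341 = -2124144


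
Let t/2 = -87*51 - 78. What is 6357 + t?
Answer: -2673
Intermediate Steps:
t = -9030 (t = 2*(-87*51 - 78) = 2*(-4437 - 78) = 2*(-4515) = -9030)
6357 + t = 6357 - 9030 = -2673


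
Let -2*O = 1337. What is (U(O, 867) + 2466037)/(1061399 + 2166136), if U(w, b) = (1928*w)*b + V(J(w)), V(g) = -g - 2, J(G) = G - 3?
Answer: -743321233/2151690 ≈ -345.46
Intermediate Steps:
J(G) = -3 + G
V(g) = -2 - g
O = -1337/2 (O = -½*1337 = -1337/2 ≈ -668.50)
U(w, b) = 1 - w + 1928*b*w (U(w, b) = (1928*w)*b + (-2 - (-3 + w)) = 1928*b*w + (-2 + (3 - w)) = 1928*b*w + (1 - w) = 1 - w + 1928*b*w)
(U(O, 867) + 2466037)/(1061399 + 2166136) = ((1 - 1*(-1337/2) + 1928*867*(-1337/2)) + 2466037)/(1061399 + 2166136) = ((1 + 1337/2 - 1117448556) + 2466037)/3227535 = (-2234895773/2 + 2466037)*(1/3227535) = -2229963699/2*1/3227535 = -743321233/2151690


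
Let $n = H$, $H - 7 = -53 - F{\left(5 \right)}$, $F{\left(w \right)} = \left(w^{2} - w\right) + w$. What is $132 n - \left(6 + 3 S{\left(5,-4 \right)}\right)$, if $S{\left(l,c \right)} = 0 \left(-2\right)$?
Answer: $-9378$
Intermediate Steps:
$S{\left(l,c \right)} = 0$
$F{\left(w \right)} = w^{2}$
$H = -71$ ($H = 7 - 78 = -71$)
$n = -71$
$132 n - \left(6 + 3 S{\left(5,-4 \right)}\right) = 132 \left(-71\right) - 6 = -9372 + \left(0 - 6\right) = -9372 - 6 = -9378$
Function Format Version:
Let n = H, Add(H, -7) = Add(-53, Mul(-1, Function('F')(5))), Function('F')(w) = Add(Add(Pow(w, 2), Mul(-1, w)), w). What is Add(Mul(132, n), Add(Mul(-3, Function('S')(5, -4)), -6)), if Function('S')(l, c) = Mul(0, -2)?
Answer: -9378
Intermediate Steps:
Function('S')(l, c) = 0
Function('F')(w) = Pow(w, 2)
H = -71 (H = Add(7, Add(-53, Mul(-1, Pow(5, 2)))) = Add(7, Add(-53, Mul(-1, 25))) = Add(7, Add(-53, -25)) = Add(7, -78) = -71)
n = -71
Add(Mul(132, n), Add(Mul(-3, Function('S')(5, -4)), -6)) = Add(Mul(132, -71), Add(Mul(-3, 0), -6)) = Add(-9372, Add(0, -6)) = Add(-9372, -6) = -9378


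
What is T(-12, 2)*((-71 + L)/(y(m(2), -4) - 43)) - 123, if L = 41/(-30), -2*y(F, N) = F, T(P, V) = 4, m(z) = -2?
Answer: -36574/315 ≈ -116.11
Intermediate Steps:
y(F, N) = -F/2
L = -41/30 (L = 41*(-1/30) = -41/30 ≈ -1.3667)
T(-12, 2)*((-71 + L)/(y(m(2), -4) - 43)) - 123 = 4*((-71 - 41/30)/(-½*(-2) - 43)) - 123 = 4*(-2171/(30*(1 - 43))) - 123 = 4*(-2171/30/(-42)) - 123 = 4*(-2171/30*(-1/42)) - 123 = 4*(2171/1260) - 123 = 2171/315 - 123 = -36574/315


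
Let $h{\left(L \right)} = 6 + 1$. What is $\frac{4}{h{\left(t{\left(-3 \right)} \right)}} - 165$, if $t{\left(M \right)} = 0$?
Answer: $- \frac{1151}{7} \approx -164.43$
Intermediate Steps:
$h{\left(L \right)} = 7$
$\frac{4}{h{\left(t{\left(-3 \right)} \right)}} - 165 = \frac{4}{7} - 165 = - \frac{1151}{7}$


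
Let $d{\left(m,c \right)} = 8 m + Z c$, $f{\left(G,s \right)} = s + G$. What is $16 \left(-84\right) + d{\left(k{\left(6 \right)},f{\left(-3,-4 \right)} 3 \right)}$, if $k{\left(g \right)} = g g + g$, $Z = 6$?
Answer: $-1134$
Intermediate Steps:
$f{\left(G,s \right)} = G + s$
$k{\left(g \right)} = g + g^{2}$ ($k{\left(g \right)} = g^{2} + g = g + g^{2}$)
$d{\left(m,c \right)} = 6 c + 8 m$ ($d{\left(m,c \right)} = 8 m + 6 c = 6 c + 8 m$)
$16 \left(-84\right) + d{\left(k{\left(6 \right)},f{\left(-3,-4 \right)} 3 \right)} = 16 \left(-84\right) + \left(6 \left(-3 - 4\right) 3 + 8 \cdot 6 \left(1 + 6\right)\right) = -1344 + \left(6 \left(\left(-7\right) 3\right) + 8 \cdot 6 \cdot 7\right) = -1344 + \left(6 \left(-21\right) + 8 \cdot 42\right) = -1344 + \left(-126 + 336\right) = -1344 + 210 = -1134$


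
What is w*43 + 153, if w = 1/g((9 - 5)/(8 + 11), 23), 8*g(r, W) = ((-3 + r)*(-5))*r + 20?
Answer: 173878/1035 ≈ 168.00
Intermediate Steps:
g(r, W) = 5/2 + r*(15 - 5*r)/8 (g(r, W) = (((-3 + r)*(-5))*r + 20)/8 = ((15 - 5*r)*r + 20)/8 = (r*(15 - 5*r) + 20)/8 = (20 + r*(15 - 5*r))/8 = 5/2 + r*(15 - 5*r)/8)
w = 361/1035 (w = 1/(5/2 - 5*(9 - 5)**2/(8 + 11)**2/8 + 15*((9 - 5)/(8 + 11))/8) = 1/(5/2 - 5*(4/19)**2/8 + 15*(4/19)/8) = 1/(5/2 - 5*(4*(1/19))**2/8 + 15*(4*(1/19))/8) = 1/(5/2 - 5*(4/19)**2/8 + (15/8)*(4/19)) = 1/(5/2 - 5/8*16/361 + 15/38) = 1/(5/2 - 10/361 + 15/38) = 1/(1035/361) = 361/1035 ≈ 0.34879)
w*43 + 153 = (361/1035)*43 + 153 = 15523/1035 + 153 = 173878/1035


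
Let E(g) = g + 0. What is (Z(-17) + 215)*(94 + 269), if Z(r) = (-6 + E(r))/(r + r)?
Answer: 2661879/34 ≈ 78291.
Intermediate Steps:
E(g) = g
Z(r) = (-6 + r)/(2*r) (Z(r) = (-6 + r)/(r + r) = (-6 + r)/((2*r)) = (-6 + r)*(1/(2*r)) = (-6 + r)/(2*r))
(Z(-17) + 215)*(94 + 269) = ((½)*(-6 - 17)/(-17) + 215)*(94 + 269) = ((½)*(-1/17)*(-23) + 215)*363 = (23/34 + 215)*363 = (7333/34)*363 = 2661879/34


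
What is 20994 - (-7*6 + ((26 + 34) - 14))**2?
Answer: 20978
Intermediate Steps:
20994 - (-7*6 + ((26 + 34) - 14))**2 = 20994 - (-42 + (60 - 14))**2 = 20994 - (-42 + 46)**2 = 20994 - 1*4**2 = 20994 - 1*16 = 20994 - 16 = 20978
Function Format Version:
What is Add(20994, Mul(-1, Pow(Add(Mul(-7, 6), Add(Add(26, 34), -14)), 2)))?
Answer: 20978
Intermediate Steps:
Add(20994, Mul(-1, Pow(Add(Mul(-7, 6), Add(Add(26, 34), -14)), 2))) = Add(20994, Mul(-1, Pow(Add(-42, Add(60, -14)), 2))) = Add(20994, Mul(-1, Pow(Add(-42, 46), 2))) = Add(20994, Mul(-1, Pow(4, 2))) = Add(20994, Mul(-1, 16)) = Add(20994, -16) = 20978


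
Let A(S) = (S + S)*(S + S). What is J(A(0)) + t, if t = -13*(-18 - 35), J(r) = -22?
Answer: 667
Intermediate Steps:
A(S) = 4*S**2 (A(S) = (2*S)*(2*S) = 4*S**2)
t = 689 (t = -13*(-53) = 689)
J(A(0)) + t = -22 + 689 = 667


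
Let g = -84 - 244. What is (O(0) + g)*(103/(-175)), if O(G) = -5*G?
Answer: 33784/175 ≈ 193.05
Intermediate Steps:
g = -328
(O(0) + g)*(103/(-175)) = (-5*0 - 328)*(103/(-175)) = (0 - 328)*(103*(-1/175)) = -328*(-103/175) = 33784/175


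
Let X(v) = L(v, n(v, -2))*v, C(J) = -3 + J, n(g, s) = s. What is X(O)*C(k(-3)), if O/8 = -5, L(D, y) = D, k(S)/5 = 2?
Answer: 11200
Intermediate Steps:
k(S) = 10 (k(S) = 5*2 = 10)
O = -40 (O = 8*(-5) = -40)
X(v) = v² (X(v) = v*v = v²)
X(O)*C(k(-3)) = (-40)²*(-3 + 10) = 1600*7 = 11200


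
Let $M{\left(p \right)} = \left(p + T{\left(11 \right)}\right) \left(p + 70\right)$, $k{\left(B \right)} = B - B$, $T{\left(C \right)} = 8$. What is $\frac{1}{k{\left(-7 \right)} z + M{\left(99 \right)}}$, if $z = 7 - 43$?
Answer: $\frac{1}{18083} \approx 5.5301 \cdot 10^{-5}$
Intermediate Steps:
$z = -36$
$k{\left(B \right)} = 0$
$M{\left(p \right)} = \left(8 + p\right) \left(70 + p\right)$ ($M{\left(p \right)} = \left(p + 8\right) \left(p + 70\right) = \left(8 + p\right) \left(70 + p\right)$)
$\frac{1}{k{\left(-7 \right)} z + M{\left(99 \right)}} = \frac{1}{0 \left(-36\right) + \left(560 + 99^{2} + 78 \cdot 99\right)} = \frac{1}{0 + \left(560 + 9801 + 7722\right)} = \frac{1}{0 + 18083} = \frac{1}{18083}$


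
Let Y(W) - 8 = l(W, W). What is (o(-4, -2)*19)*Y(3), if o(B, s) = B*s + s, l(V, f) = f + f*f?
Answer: 2280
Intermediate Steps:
l(V, f) = f + f**2
o(B, s) = s + B*s
Y(W) = 8 + W*(1 + W)
(o(-4, -2)*19)*Y(3) = (-2*(1 - 4)*19)*(8 + 3*(1 + 3)) = (-2*(-3)*19)*(8 + 3*4) = (6*19)*(8 + 12) = 114*20 = 2280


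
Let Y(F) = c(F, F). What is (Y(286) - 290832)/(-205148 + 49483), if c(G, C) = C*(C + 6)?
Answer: 41464/31133 ≈ 1.3318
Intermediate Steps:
c(G, C) = C*(6 + C)
Y(F) = F*(6 + F)
(Y(286) - 290832)/(-205148 + 49483) = (286*(6 + 286) - 290832)/(-205148 + 49483) = (286*292 - 290832)/(-155665) = (83512 - 290832)*(-1/155665) = -207320*(-1/155665) = 41464/31133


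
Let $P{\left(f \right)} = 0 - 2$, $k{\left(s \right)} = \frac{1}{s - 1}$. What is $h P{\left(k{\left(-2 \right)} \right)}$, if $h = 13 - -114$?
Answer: $-254$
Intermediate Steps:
$k{\left(s \right)} = \frac{1}{-1 + s}$
$P{\left(f \right)} = -2$ ($P{\left(f \right)} = 0 - 2 = -2$)
$h = 127$ ($h = 13 + 114 = 127$)
$h P{\left(k{\left(-2 \right)} \right)} = 127 \left(-2\right) = -254$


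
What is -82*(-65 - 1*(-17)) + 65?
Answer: 4001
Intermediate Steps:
-82*(-65 - 1*(-17)) + 65 = -82*(-65 + 17) + 65 = -82*(-48) + 65 = 3936 + 65 = 4001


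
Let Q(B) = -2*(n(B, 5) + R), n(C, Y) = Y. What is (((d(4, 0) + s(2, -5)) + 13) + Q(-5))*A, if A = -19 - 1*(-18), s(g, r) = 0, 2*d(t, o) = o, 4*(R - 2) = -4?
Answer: -1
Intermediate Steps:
R = 1 (R = 2 + (¼)*(-4) = 2 - 1 = 1)
d(t, o) = o/2
Q(B) = -12 (Q(B) = -2*(5 + 1) = -2*6 = -12)
A = -1 (A = -19 + 18 = -1)
(((d(4, 0) + s(2, -5)) + 13) + Q(-5))*A = ((((½)*0 + 0) + 13) - 12)*(-1) = (((0 + 0) + 13) - 12)*(-1) = ((0 + 13) - 12)*(-1) = (13 - 12)*(-1) = 1*(-1) = -1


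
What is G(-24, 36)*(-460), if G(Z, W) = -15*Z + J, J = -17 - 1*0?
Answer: -157780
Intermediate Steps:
J = -17 (J = -17 + 0 = -17)
G(Z, W) = -17 - 15*Z (G(Z, W) = -15*Z - 17 = -17 - 15*Z)
G(-24, 36)*(-460) = (-17 - 15*(-24))*(-460) = (-17 + 360)*(-460) = 343*(-460) = -157780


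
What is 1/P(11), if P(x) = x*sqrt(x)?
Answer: sqrt(11)/121 ≈ 0.027410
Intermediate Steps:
P(x) = x**(3/2)
1/P(11) = 1/(11**(3/2)) = 1/(11*sqrt(11)) = sqrt(11)/121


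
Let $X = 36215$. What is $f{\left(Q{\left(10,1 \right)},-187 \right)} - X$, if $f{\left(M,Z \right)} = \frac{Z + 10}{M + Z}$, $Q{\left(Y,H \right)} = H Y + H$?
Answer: $- \frac{6373663}{176} \approx -36214.0$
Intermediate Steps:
$Q{\left(Y,H \right)} = H + H Y$
$f{\left(M,Z \right)} = \frac{10 + Z}{M + Z}$
$f{\left(Q{\left(10,1 \right)},-187 \right)} - X = \frac{10 - 187}{1 \left(1 + 10\right) - 187} - 36215 = \frac{1}{1 \cdot 11 - 187} \left(-177\right) - 36215 = \frac{1}{11 - 187} \left(-177\right) - 36215 = \frac{1}{-176} \left(-177\right) - 36215 = \left(- \frac{1}{176}\right) \left(-177\right) - 36215 = \frac{177}{176} - 36215 = - \frac{6373663}{176}$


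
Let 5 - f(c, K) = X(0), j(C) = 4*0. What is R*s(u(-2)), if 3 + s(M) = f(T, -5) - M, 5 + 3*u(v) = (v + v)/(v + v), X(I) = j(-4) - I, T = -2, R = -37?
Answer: -370/3 ≈ -123.33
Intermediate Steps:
j(C) = 0
X(I) = -I (X(I) = 0 - I = -I)
f(c, K) = 5 (f(c, K) = 5 - (-1)*0 = 5 - 1*0 = 5 + 0 = 5)
u(v) = -4/3 (u(v) = -5/3 + ((v + v)/(v + v))/3 = -5/3 + ((2*v)/((2*v)))/3 = -5/3 + ((2*v)*(1/(2*v)))/3 = -5/3 + (1/3)*1 = -5/3 + 1/3 = -4/3)
s(M) = 2 - M (s(M) = -3 + (5 - M) = 2 - M)
R*s(u(-2)) = -37*(2 - 1*(-4/3)) = -37*(2 + 4/3) = -37*10/3 = -370/3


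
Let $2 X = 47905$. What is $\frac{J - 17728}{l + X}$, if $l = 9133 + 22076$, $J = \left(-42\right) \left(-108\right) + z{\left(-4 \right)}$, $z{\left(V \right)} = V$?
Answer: $- \frac{26392}{110323} \approx -0.23922$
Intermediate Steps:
$X = \frac{47905}{2}$ ($X = \frac{1}{2} \cdot 47905 = \frac{47905}{2} \approx 23953.0$)
$J = 4532$ ($J = \left(-42\right) \left(-108\right) - 4 = 4536 - 4 = 4532$)
$l = 31209$
$\frac{J - 17728}{l + X} = \frac{4532 - 17728}{31209 + \frac{47905}{2}} = - \frac{13196}{\frac{110323}{2}} = \left(-13196\right) \frac{2}{110323} = - \frac{26392}{110323}$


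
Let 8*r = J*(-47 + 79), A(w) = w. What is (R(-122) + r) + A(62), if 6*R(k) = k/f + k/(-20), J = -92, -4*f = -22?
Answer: -203729/660 ≈ -308.68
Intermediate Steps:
f = 11/2 (f = -1/4*(-22) = 11/2 ≈ 5.5000)
r = -368 (r = (-92*(-47 + 79))/8 = (-92*32)/8 = (1/8)*(-2944) = -368)
R(k) = 29*k/1320 (R(k) = (k/(11/2) + k/(-20))/6 = (k*(2/11) + k*(-1/20))/6 = (2*k/11 - k/20)/6 = (29*k/220)/6 = 29*k/1320)
(R(-122) + r) + A(62) = ((29/1320)*(-122) - 368) + 62 = (-1769/660 - 368) + 62 = -244649/660 + 62 = -203729/660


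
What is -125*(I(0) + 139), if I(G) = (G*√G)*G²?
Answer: -17375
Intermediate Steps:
I(G) = G^(7/2) (I(G) = G^(3/2)*G² = G^(7/2))
-125*(I(0) + 139) = -125*(0^(7/2) + 139) = -125*(0 + 139) = -125*139 = -17375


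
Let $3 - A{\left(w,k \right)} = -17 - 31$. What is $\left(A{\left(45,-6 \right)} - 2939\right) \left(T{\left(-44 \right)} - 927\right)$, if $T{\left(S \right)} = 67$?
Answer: $2483680$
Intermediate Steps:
$A{\left(w,k \right)} = 51$ ($A{\left(w,k \right)} = 3 - \left(-17 - 31\right) = 3 - -48 = 3 + 48 = 51$)
$\left(A{\left(45,-6 \right)} - 2939\right) \left(T{\left(-44 \right)} - 927\right) = \left(51 - 2939\right) \left(67 - 927\right) = \left(-2888\right) \left(-860\right) = 2483680$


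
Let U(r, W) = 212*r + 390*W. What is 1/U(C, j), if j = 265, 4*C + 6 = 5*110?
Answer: 1/132182 ≈ 7.5653e-6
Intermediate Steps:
C = 136 (C = -3/2 + (5*110)/4 = -3/2 + (¼)*550 = -3/2 + 275/2 = 136)
1/U(C, j) = 1/(212*136 + 390*265) = 1/(28832 + 103350) = 1/132182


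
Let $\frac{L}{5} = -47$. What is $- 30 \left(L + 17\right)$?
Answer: $6540$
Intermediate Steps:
$L = -235$ ($L = 5 \left(-47\right) = -235$)
$- 30 \left(L + 17\right) = - 30 \left(-235 + 17\right) = \left(-30\right) \left(-218\right) = 6540$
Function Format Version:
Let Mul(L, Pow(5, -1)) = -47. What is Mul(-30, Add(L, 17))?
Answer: 6540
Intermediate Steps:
L = -235 (L = Mul(5, -47) = -235)
Mul(-30, Add(L, 17)) = Mul(-30, Add(-235, 17)) = Mul(-30, -218) = 6540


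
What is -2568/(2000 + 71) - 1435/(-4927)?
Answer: -9680651/10203817 ≈ -0.94873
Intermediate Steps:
-2568/(2000 + 71) - 1435/(-4927) = -2568/2071 - 1435*(-1/4927) = -2568*1/2071 + 1435/4927 = -2568/2071 + 1435/4927 = -9680651/10203817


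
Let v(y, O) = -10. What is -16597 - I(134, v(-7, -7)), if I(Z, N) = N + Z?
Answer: -16721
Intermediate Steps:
-16597 - I(134, v(-7, -7)) = -16597 - (-10 + 134) = -16597 - 1*124 = -16597 - 124 = -16721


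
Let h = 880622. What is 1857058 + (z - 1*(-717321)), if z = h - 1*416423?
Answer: 3038578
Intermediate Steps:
z = 464199 (z = 880622 - 1*416423 = 880622 - 416423 = 464199)
1857058 + (z - 1*(-717321)) = 1857058 + (464199 - 1*(-717321)) = 1857058 + (464199 + 717321) = 1857058 + 1181520 = 3038578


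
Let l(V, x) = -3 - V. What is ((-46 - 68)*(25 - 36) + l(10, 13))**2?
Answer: 1540081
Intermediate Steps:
((-46 - 68)*(25 - 36) + l(10, 13))**2 = ((-46 - 68)*(25 - 36) + (-3 - 1*10))**2 = (-114*(-11) + (-3 - 10))**2 = (1254 - 13)**2 = 1241**2 = 1540081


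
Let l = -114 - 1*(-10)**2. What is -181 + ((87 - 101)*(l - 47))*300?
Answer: 1096019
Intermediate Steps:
l = -214 (l = -114 - 1*100 = -114 - 100 = -214)
-181 + ((87 - 101)*(l - 47))*300 = -181 + ((87 - 101)*(-214 - 47))*300 = -181 - 14*(-261)*300 = -181 + 3654*300 = -181 + 1096200 = 1096019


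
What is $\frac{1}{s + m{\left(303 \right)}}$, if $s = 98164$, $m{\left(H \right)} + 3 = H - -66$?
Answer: $\frac{1}{98530} \approx 1.0149 \cdot 10^{-5}$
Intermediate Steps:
$m{\left(H \right)} = 63 + H$ ($m{\left(H \right)} = -3 + \left(H - -66\right) = -3 + \left(H + 66\right) = -3 + \left(66 + H\right) = 63 + H$)
$\frac{1}{s + m{\left(303 \right)}} = \frac{1}{98164 + \left(63 + 303\right)} = \frac{1}{98164 + 366} = \frac{1}{98530}$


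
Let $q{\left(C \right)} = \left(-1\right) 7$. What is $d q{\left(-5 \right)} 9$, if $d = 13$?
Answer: $-819$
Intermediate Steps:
$q{\left(C \right)} = -7$
$d q{\left(-5 \right)} 9 = 13 \left(-7\right) 9 = \left(-91\right) 9 = -819$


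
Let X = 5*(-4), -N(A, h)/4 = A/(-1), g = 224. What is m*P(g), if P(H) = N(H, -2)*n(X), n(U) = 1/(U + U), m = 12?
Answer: -1344/5 ≈ -268.80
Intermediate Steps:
N(A, h) = 4*A (N(A, h) = -4*A/(-1) = -4*A*(-1) = -(-4)*A = 4*A)
X = -20
n(U) = 1/(2*U)
P(H) = -H/10 (P(H) = (4*H)*((½)/(-20)) = (4*H)*((½)*(-1/20)) = (4*H)*(-1/40) = -H/10)
m*P(g) = 12*(-⅒*224) = 12*(-112/5) = -1344/5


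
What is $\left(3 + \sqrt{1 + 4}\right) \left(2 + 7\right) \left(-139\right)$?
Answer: $-3753 - 1251 \sqrt{5} \approx -6550.3$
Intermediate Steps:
$\left(3 + \sqrt{1 + 4}\right) \left(2 + 7\right) \left(-139\right) = \left(3 + \sqrt{5}\right) 9 \left(-139\right) = \left(27 + 9 \sqrt{5}\right) \left(-139\right) = -3753 - 1251 \sqrt{5}$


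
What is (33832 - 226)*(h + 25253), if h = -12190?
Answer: 438995178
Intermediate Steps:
(33832 - 226)*(h + 25253) = (33832 - 226)*(-12190 + 25253) = 33606*13063 = 438995178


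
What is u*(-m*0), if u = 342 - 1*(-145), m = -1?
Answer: 0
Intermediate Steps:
u = 487 (u = 342 + 145 = 487)
u*(-m*0) = 487*(-(-1)*0) = 487*(-1*0) = 487*0 = 0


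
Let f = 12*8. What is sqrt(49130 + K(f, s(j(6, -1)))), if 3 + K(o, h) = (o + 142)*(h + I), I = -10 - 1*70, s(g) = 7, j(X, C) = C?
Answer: sqrt(31753) ≈ 178.19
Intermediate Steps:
f = 96
I = -80 (I = -10 - 70 = -80)
K(o, h) = -3 + (-80 + h)*(142 + o) (K(o, h) = -3 + (o + 142)*(h - 80) = -3 + (142 + o)*(-80 + h) = -3 + (-80 + h)*(142 + o))
sqrt(49130 + K(f, s(j(6, -1)))) = sqrt(49130 + (-11363 - 80*96 + 142*7 + 7*96)) = sqrt(49130 + (-11363 - 7680 + 994 + 672)) = sqrt(49130 - 17377) = sqrt(31753)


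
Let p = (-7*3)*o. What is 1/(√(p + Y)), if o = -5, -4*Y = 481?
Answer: -2*I*√61/61 ≈ -0.25607*I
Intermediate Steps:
Y = -481/4 (Y = -¼*481 = -481/4 ≈ -120.25)
p = 105 (p = -7*3*(-5) = -21*(-5) = 105)
1/(√(p + Y)) = 1/(√(105 - 481/4)) = 1/(√(-61/4)) = 1/(I*√61/2) = -2*I*√61/61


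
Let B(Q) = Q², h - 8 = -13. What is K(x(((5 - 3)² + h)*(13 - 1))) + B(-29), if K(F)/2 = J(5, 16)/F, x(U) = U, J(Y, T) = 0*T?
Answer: 841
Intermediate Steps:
h = -5 (h = 8 - 13 = -5)
J(Y, T) = 0
K(F) = 0 (K(F) = 2*(0/F) = 2*0 = 0)
K(x(((5 - 3)² + h)*(13 - 1))) + B(-29) = 0 + (-29)² = 0 + 841 = 841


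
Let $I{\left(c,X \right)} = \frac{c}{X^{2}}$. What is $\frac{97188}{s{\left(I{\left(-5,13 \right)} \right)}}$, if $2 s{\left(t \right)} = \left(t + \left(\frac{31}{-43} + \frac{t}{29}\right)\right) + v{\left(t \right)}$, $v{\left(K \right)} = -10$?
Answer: $- \frac{40963381368}{2265811} \approx -18079.0$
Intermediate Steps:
$I{\left(c,X \right)} = \frac{c}{X^{2}}$
$s{\left(t \right)} = - \frac{461}{86} + \frac{15 t}{29}$ ($s{\left(t \right)} = \frac{\left(t + \left(\frac{31}{-43} + \frac{t}{29}\right)\right) - 10}{2} = \frac{\left(t + \left(31 \left(- \frac{1}{43}\right) + t \frac{1}{29}\right)\right) - 10}{2} = \frac{\left(t + \left(- \frac{31}{43} + \frac{t}{29}\right)\right) - 10}{2} = \frac{\left(- \frac{31}{43} + \frac{30 t}{29}\right) - 10}{2} = \frac{- \frac{461}{43} + \frac{30 t}{29}}{2} = - \frac{461}{86} + \frac{15 t}{29}$)
$\frac{97188}{s{\left(I{\left(-5,13 \right)} \right)}} = \frac{97188}{- \frac{461}{86} + \frac{15 \left(- \frac{5}{169}\right)}{29}} = \frac{97188}{- \frac{461}{86} + \frac{15 \left(\left(-5\right) \frac{1}{169}\right)}{29}} = \frac{97188}{- \frac{461}{86} + \frac{15}{29} \left(- \frac{5}{169}\right)} = \frac{97188}{- \frac{461}{86} - \frac{75}{4901}} = \frac{97188}{- \frac{2265811}{421486}} = 97188 \left(- \frac{421486}{2265811}\right) = - \frac{40963381368}{2265811}$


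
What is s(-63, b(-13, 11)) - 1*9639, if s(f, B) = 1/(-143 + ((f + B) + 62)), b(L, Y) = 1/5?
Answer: -6930446/719 ≈ -9639.0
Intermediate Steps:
b(L, Y) = 1/5
s(f, B) = 1/(-81 + B + f) (s(f, B) = 1/(-143 + ((B + f) + 62)) = 1/(-143 + (62 + B + f)) = 1/(-81 + B + f))
s(-63, b(-13, 11)) - 1*9639 = 1/(-81 + 1/5 - 63) - 1*9639 = 1/(-719/5) - 9639 = -5/719 - 9639 = -6930446/719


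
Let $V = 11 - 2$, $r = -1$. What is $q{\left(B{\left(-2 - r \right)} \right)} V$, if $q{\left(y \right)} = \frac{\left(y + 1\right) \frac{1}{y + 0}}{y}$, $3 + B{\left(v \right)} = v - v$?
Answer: $-2$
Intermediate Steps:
$B{\left(v \right)} = -3$ ($B{\left(v \right)} = -3 + \left(v - v\right) = -3 + 0 = -3$)
$V = 9$ ($V = 11 - 2 = 9$)
$q{\left(y \right)} = \frac{1 + y}{y^{2}}$ ($q{\left(y \right)} = \frac{\left(1 + y\right) \frac{1}{y}}{y} = \frac{\frac{1}{y} \left(1 + y\right)}{y} = \frac{1 + y}{y^{2}}$)
$q{\left(B{\left(-2 - r \right)} \right)} V = \frac{1 - 3}{9} \cdot 9 = \frac{1}{9} \left(-2\right) 9 = \left(- \frac{2}{9}\right) 9 = -2$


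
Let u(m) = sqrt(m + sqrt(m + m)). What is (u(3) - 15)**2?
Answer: (15 - sqrt(3 + sqrt(6)))**2 ≈ 160.42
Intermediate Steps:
u(m) = sqrt(m + sqrt(2)*sqrt(m)) (u(m) = sqrt(m + sqrt(2*m)) = sqrt(m + sqrt(2)*sqrt(m)))
(u(3) - 15)**2 = (sqrt(3 + sqrt(2)*sqrt(3)) - 15)**2 = (sqrt(3 + sqrt(6)) - 15)**2 = (-15 + sqrt(3 + sqrt(6)))**2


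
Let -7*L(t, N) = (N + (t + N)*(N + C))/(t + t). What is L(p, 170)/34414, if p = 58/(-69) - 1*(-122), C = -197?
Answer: 26535/201390728 ≈ 0.00013176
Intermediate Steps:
p = 8360/69 (p = 58*(-1/69) + 122 = -58/69 + 122 = 8360/69 ≈ 121.16)
L(t, N) = -(N + (-197 + N)*(N + t))/(14*t) (L(t, N) = -(N + (t + N)*(N - 197))/(7*(t + t)) = -(N + (N + t)*(-197 + N))/(7*(2*t)) = -(N + (-197 + N)*(N + t))*1/(2*t)/7 = -(N + (-197 + N)*(N + t))/(14*t))
L(p, 170)/34414 = ((-1*170² + 196*170 - 1*8360/69*(-197 + 170))/(14*(8360/69)))/34414 = ((1/14)*(69/8360)*(-1*28900 + 33320 - 1*8360/69*(-27)))*(1/34414) = ((1/14)*(69/8360)*(-28900 + 33320 + 75240/23))*(1/34414) = ((1/14)*(69/8360)*(176900/23))*(1/34414) = (26535/5852)*(1/34414) = 26535/201390728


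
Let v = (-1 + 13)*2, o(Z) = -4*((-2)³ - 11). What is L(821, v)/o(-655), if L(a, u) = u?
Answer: 6/19 ≈ 0.31579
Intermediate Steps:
o(Z) = 76 (o(Z) = -4*(-8 - 11) = -4*(-19) = 76)
v = 24 (v = 12*2 = 24)
L(821, v)/o(-655) = 24/76 = 24*(1/76) = 6/19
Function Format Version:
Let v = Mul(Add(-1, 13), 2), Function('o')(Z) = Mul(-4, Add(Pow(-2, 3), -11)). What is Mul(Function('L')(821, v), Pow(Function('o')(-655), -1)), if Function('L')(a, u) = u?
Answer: Rational(6, 19) ≈ 0.31579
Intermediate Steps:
Function('o')(Z) = 76 (Function('o')(Z) = Mul(-4, Add(-8, -11)) = Mul(-4, -19) = 76)
v = 24 (v = Mul(12, 2) = 24)
Mul(Function('L')(821, v), Pow(Function('o')(-655), -1)) = Mul(24, Pow(76, -1)) = Mul(24, Rational(1, 76)) = Rational(6, 19)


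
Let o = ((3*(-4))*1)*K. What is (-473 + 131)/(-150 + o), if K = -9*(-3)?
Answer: 57/79 ≈ 0.72152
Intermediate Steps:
K = 27
o = -324 (o = ((3*(-4))*1)*27 = -12*1*27 = -12*27 = -324)
(-473 + 131)/(-150 + o) = (-473 + 131)/(-150 - 324) = -342/(-474) = -342*(-1/474) = 57/79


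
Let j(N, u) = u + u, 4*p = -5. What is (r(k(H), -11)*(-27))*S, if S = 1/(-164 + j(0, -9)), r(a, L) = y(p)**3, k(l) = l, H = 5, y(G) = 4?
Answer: 864/91 ≈ 9.4945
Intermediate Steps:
p = -5/4 (p = (1/4)*(-5) = -5/4 ≈ -1.2500)
j(N, u) = 2*u
r(a, L) = 64 (r(a, L) = 4**3 = 64)
S = -1/182 (S = 1/(-164 + 2*(-9)) = 1/(-164 - 18) = 1/(-182) = -1/182 ≈ -0.0054945)
(r(k(H), -11)*(-27))*S = (64*(-27))*(-1/182) = -1728*(-1/182) = 864/91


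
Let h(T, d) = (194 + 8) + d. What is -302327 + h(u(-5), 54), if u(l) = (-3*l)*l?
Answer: -302071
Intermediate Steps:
u(l) = -3*l**2
h(T, d) = 202 + d
-302327 + h(u(-5), 54) = -302327 + (202 + 54) = -302327 + 256 = -302071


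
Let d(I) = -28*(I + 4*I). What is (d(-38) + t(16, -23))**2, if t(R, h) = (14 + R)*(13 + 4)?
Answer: 33988900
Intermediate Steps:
d(I) = -140*I
t(R, h) = 238 + 17*R (t(R, h) = (14 + R)*17 = 238 + 17*R)
(d(-38) + t(16, -23))**2 = (-140*(-38) + (238 + 17*16))**2 = (5320 + (238 + 272))**2 = (5320 + 510)**2 = 5830**2 = 33988900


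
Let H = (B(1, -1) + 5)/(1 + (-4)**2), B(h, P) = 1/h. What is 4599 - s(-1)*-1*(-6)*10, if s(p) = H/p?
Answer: 78543/17 ≈ 4620.2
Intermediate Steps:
H = 6/17 (H = (1/1 + 5)/(1 + (-4)**2) = (1 + 5)/(1 + 16) = 6/17 ≈ 0.35294)
s(p) = 6/(17*p)
4599 - s(-1)*-1*(-6)*10 = 4599 - (6/17)/(-1)*-1*(-6)*10 = 4599 - (6/17)*(-1)*6*10 = 4599 - (-6)*60/17 = 4599 - 1*(-360/17) = 4599 + 360/17 = 78543/17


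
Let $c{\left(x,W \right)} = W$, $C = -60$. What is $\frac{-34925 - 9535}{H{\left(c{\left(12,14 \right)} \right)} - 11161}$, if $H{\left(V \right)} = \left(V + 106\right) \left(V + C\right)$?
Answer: $\frac{44460}{16681} \approx 2.6653$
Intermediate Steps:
$H{\left(V \right)} = \left(-60 + V\right) \left(106 + V\right)$ ($H{\left(V \right)} = \left(V + 106\right) \left(V - 60\right) = \left(106 + V\right) \left(-60 + V\right) = \left(-60 + V\right) \left(106 + V\right)$)
$\frac{-34925 - 9535}{H{\left(c{\left(12,14 \right)} \right)} - 11161} = \frac{-34925 - 9535}{\left(-6360 + 14^{2} + 46 \cdot 14\right) - 11161} = - \frac{44460}{\left(-6360 + 196 + 644\right) - 11161} = - \frac{44460}{-5520 - 11161} = - \frac{44460}{-16681} = \left(-44460\right) \left(- \frac{1}{16681}\right) = \frac{44460}{16681}$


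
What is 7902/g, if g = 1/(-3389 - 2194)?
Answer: -44116866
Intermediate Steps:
g = -1/5583 (g = 1/(-5583) = -1/5583 ≈ -0.00017912)
7902/g = 7902/(-1/5583) = 7902*(-5583) = -44116866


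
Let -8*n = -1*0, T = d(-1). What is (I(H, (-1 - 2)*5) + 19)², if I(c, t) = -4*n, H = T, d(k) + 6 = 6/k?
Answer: 361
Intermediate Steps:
d(k) = -6 + 6/k
T = -12 (T = -6 + 6/(-1) = -6 + 6*(-1) = -6 - 6 = -12)
H = -12
n = 0 (n = -(-1)*0/8 = -⅛*0 = 0)
I(c, t) = 0 (I(c, t) = -4*0 = 0)
(I(H, (-1 - 2)*5) + 19)² = (0 + 19)² = 19² = 361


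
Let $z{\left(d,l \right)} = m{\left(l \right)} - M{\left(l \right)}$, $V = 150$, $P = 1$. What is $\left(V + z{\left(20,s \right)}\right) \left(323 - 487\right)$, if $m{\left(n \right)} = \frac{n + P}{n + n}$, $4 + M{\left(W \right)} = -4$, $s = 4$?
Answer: $- \frac{52029}{2} \approx -26015.0$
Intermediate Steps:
$M{\left(W \right)} = -8$ ($M{\left(W \right)} = -4 - 4 = -8$)
$m{\left(n \right)} = \frac{1 + n}{2 n}$ ($m{\left(n \right)} = \frac{n + 1}{n + n} = \frac{1 + n}{2 n}$)
$z{\left(d,l \right)} = 8 + \frac{1 + l}{2 l}$ ($z{\left(d,l \right)} = \frac{1 + l}{2 l} - -8 = \frac{1 + l}{2 l} + 8 = 8 + \frac{1 + l}{2 l}$)
$\left(V + z{\left(20,s \right)}\right) \left(323 - 487\right) = \left(150 + \frac{1 + 17 \cdot 4}{2 \cdot 4}\right) \left(323 - 487\right) = \left(150 + \frac{1}{2} \cdot \frac{1}{4} \left(1 + 68\right)\right) \left(-164\right) = \left(150 + \frac{1}{2} \cdot \frac{1}{4} \cdot 69\right) \left(-164\right) = \left(150 + \frac{69}{8}\right) \left(-164\right) = \frac{1269}{8} \left(-164\right) = - \frac{52029}{2}$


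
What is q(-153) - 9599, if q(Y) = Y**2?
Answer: 13810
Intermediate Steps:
q(-153) - 9599 = (-153)**2 - 9599 = 23409 - 9599 = 13810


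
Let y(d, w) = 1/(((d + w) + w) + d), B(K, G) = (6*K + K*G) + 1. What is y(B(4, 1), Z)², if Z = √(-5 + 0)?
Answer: 1/(4*(29 + I*√5)²) ≈ 0.00029202 - 4.5301e-5*I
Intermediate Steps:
B(K, G) = 1 + 6*K + G*K (B(K, G) = (6*K + G*K) + 1 = 1 + 6*K + G*K)
Z = I*√5 (Z = √(-5) = I*√5 ≈ 2.2361*I)
y(d, w) = 1/(2*d + 2*w) (y(d, w) = 1/((d + 2*w) + d) = 1/(2*d + 2*w))
y(B(4, 1), Z)² = (1/(2*((1 + 6*4 + 1*4) + I*√5)))² = (1/(2*((1 + 24 + 4) + I*√5)))² = (1/(2*(29 + I*√5)))² = 1/(4*(29 + I*√5)²)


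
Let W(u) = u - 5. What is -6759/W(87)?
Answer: -6759/82 ≈ -82.427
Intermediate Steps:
W(u) = -5 + u
-6759/W(87) = -6759/(-5 + 87) = -6759/82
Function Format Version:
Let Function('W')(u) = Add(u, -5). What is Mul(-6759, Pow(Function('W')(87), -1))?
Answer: Rational(-6759, 82) ≈ -82.427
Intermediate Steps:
Function('W')(u) = Add(-5, u)
Mul(-6759, Pow(Function('W')(87), -1)) = Mul(-6759, Pow(Add(-5, 87), -1)) = Mul(-6759, Pow(82, -1)) = Mul(-6759, Rational(1, 82)) = Rational(-6759, 82)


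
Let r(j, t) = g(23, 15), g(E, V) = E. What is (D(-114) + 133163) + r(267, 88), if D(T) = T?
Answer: 133072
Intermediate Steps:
r(j, t) = 23
(D(-114) + 133163) + r(267, 88) = (-114 + 133163) + 23 = 133049 + 23 = 133072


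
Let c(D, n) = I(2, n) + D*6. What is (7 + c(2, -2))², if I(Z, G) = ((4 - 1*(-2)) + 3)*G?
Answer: 1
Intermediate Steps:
I(Z, G) = 9*G (I(Z, G) = ((4 + 2) + 3)*G = (6 + 3)*G = 9*G)
c(D, n) = 6*D + 9*n (c(D, n) = 9*n + D*6 = 9*n + 6*D = 6*D + 9*n)
(7 + c(2, -2))² = (7 + (6*2 + 9*(-2)))² = (7 + (12 - 18))² = (7 - 6)² = 1² = 1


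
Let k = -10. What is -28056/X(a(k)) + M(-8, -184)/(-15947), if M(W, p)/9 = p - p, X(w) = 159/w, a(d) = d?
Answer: 93520/53 ≈ 1764.5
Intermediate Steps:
M(W, p) = 0 (M(W, p) = 9*(p - p) = 9*0 = 0)
-28056/X(a(k)) + M(-8, -184)/(-15947) = -28056/(159/(-10)) + 0/(-15947) = -28056/(159*(-⅒)) + 0*(-1/15947) = -28056/(-159/10) + 0 = -28056*(-10/159) + 0 = 93520/53 + 0 = 93520/53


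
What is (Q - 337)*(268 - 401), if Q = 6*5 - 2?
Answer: 41097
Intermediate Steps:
Q = 28 (Q = 30 - 2 = 28)
(Q - 337)*(268 - 401) = (28 - 337)*(268 - 401) = -309*(-133) = 41097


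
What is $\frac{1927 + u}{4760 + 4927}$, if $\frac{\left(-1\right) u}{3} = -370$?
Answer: $\frac{3037}{9687} \approx 0.31351$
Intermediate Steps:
$u = 1110$ ($u = \left(-3\right) \left(-370\right) = 1110$)
$\frac{1927 + u}{4760 + 4927} = \frac{1927 + 1110}{4760 + 4927} = \frac{3037}{9687}$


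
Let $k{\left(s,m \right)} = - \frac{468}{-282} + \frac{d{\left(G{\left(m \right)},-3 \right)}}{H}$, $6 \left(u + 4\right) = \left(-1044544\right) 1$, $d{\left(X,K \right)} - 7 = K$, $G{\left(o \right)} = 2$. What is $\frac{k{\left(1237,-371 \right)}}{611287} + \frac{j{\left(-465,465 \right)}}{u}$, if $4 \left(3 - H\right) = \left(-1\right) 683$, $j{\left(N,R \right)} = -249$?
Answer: $\frac{14944570094893}{10428804928228820} \approx 0.001433$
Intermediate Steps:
$d{\left(X,K \right)} = 7 + K$
$u = - \frac{522284}{3}$ ($u = -4 + \frac{\left(-1044544\right) 1}{6} = -4 + \frac{1}{6} \left(-1044544\right) = -4 - \frac{522272}{3} = - \frac{522284}{3} \approx -1.7409 \cdot 10^{5}$)
$H = \frac{695}{4}$ ($H = 3 - \frac{\left(-1\right) 683}{4} = 3 - - \frac{683}{4} = 3 + \frac{683}{4} = \frac{695}{4} \approx 173.75$)
$k{\left(s,m \right)} = \frac{54962}{32665}$ ($k{\left(s,m \right)} = - \frac{468}{-282} + \frac{7 - 3}{\frac{695}{4}} = \left(-468\right) \left(- \frac{1}{282}\right) + 4 \cdot \frac{4}{695} = \frac{78}{47} + \frac{16}{695} = \frac{54962}{32665}$)
$\frac{k{\left(1237,-371 \right)}}{611287} + \frac{j{\left(-465,465 \right)}}{u} = \frac{54962}{32665 \cdot 611287} - \frac{249}{- \frac{522284}{3}} = \frac{54962}{32665} \cdot \frac{1}{611287} - - \frac{747}{522284} = \frac{54962}{19967689855} + \frac{747}{522284} = \frac{14944570094893}{10428804928228820}$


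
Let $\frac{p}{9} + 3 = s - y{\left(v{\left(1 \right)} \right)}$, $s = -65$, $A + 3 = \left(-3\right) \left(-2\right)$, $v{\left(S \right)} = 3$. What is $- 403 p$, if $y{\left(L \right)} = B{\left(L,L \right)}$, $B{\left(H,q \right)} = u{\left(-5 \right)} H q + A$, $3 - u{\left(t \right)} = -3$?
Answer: $453375$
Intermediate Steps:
$u{\left(t \right)} = 6$ ($u{\left(t \right)} = 3 - -3 = 3 + 3 = 6$)
$A = 3$ ($A = -3 - -6 = -3 + 6 = 3$)
$B{\left(H,q \right)} = 3 + 6 H q$ ($B{\left(H,q \right)} = 6 H q + 3 = 3 + 6 H q$)
$y{\left(L \right)} = 3 + 6 L^{2}$ ($y{\left(L \right)} = 3 + 6 L L = 3 + 6 L^{2}$)
$p = -1125$ ($p = -27 + 9 \left(-65 - \left(3 + 6 \cdot 3^{2}\right)\right) = -27 + 9 \left(-65 - \left(3 + 6 \cdot 9\right)\right) = -27 + 9 \left(-65 - \left(3 + 54\right)\right) = -27 + 9 \left(-65 - 57\right) = -27 + 9 \left(-122\right) = -27 - 1098 = -1125$)
$- 403 p = \left(-403\right) \left(-1125\right) = 453375$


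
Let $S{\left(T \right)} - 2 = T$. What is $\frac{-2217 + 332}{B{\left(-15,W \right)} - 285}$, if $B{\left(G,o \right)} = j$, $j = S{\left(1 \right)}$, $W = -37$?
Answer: $\frac{1885}{282} \approx 6.6844$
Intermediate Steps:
$S{\left(T \right)} = 2 + T$
$j = 3$ ($j = 2 + 1 = 3$)
$B{\left(G,o \right)} = 3$
$\frac{-2217 + 332}{B{\left(-15,W \right)} - 285} = \frac{-2217 + 332}{3 - 285} = - \frac{1885}{-282} = \left(-1885\right) \left(- \frac{1}{282}\right) = \frac{1885}{282}$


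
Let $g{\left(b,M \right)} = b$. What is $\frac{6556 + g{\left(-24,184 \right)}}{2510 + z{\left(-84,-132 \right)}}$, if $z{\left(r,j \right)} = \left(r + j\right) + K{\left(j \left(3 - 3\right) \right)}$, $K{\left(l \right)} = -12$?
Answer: $\frac{3266}{1141} \approx 2.8624$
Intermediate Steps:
$z{\left(r,j \right)} = -12 + j + r$ ($z{\left(r,j \right)} = \left(r + j\right) - 12 = \left(j + r\right) - 12 = -12 + j + r$)
$\frac{6556 + g{\left(-24,184 \right)}}{2510 + z{\left(-84,-132 \right)}} = \frac{6556 - 24}{2510 - 228} = \frac{6532}{2510 - 228} = \frac{6532}{2282} = 6532 \cdot \frac{1}{2282} = \frac{3266}{1141}$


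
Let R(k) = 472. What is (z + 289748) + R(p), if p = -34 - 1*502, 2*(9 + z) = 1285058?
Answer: 932740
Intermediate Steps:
z = 642520 (z = -9 + (1/2)*1285058 = -9 + 642529 = 642520)
p = -536 (p = -34 - 502 = -536)
(z + 289748) + R(p) = (642520 + 289748) + 472 = 932268 + 472 = 932740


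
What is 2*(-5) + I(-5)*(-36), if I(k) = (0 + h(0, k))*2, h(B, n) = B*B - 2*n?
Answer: -730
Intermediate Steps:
h(B, n) = B**2 - 2*n
I(k) = -4*k (I(k) = (0 + (0**2 - 2*k))*2 = (0 + (0 - 2*k))*2 = (0 - 2*k)*2 = -2*k*2 = -4*k)
2*(-5) + I(-5)*(-36) = 2*(-5) - 4*(-5)*(-36) = -10 + 20*(-36) = -10 - 720 = -730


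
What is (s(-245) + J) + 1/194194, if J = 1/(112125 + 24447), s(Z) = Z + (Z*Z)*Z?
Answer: -195017223674187697/13260731484 ≈ -1.4706e+7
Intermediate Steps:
s(Z) = Z + Z³ (s(Z) = Z + Z²*Z = Z + Z³)
J = 1/136572 ≈ 7.3221e-6
(s(-245) + J) + 1/194194 = ((-245 + (-245)³) + 1/136572) + 1/194194 = ((-245 - 14706125) + 1/136572) + 1/194194 = (-14706370 + 1/136572) + 1/194194 = -2008478363639/136572 + 1/194194 = -195017223674187697/13260731484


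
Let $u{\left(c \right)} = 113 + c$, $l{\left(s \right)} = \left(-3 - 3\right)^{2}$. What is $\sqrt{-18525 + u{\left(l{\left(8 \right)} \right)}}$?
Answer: $2 i \sqrt{4594} \approx 135.56 i$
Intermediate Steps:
$l{\left(s \right)} = 36$ ($l{\left(s \right)} = \left(-6\right)^{2} = 36$)
$\sqrt{-18525 + u{\left(l{\left(8 \right)} \right)}} = \sqrt{-18525 + \left(113 + 36\right)} = \sqrt{-18525 + 149} = \sqrt{-18376} = 2 i \sqrt{4594}$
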